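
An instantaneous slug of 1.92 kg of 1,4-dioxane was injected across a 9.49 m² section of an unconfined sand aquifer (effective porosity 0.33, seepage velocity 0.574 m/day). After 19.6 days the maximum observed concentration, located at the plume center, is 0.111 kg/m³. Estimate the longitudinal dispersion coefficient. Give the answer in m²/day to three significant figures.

0.124 m²/day

At the plume center C_max = M/(n_e·A·√(4πDt)), so D = M²/(4πt·(n_e·A·C_max)²).
n_e·A·C_max = 0.33 × 9.49 × 0.111 = 0.3476 kg/m.
D = 1.92²/(4π × 19.6 × 0.3476²) = 0.124 m²/day.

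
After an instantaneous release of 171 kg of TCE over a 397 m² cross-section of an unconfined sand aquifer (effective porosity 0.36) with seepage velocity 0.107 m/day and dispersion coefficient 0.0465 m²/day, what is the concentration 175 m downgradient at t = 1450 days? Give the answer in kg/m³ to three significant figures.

For an instantaneous plane source, C(x,t) = M/(n_e·A·√(4πDt)) · exp(−(x−vt)²/(4Dt)), with n_e·A the pore (flow) area.
Plume center vt = 0.107 × 1450 = 155.15 m, so the well at 175 m is 19.85 m downgradient of the peak.
√(4πDt) = 29.11 m, giving peak height M/(n_e·A·√(4πDt)) = 171/(0.36 × 397 × 29.11) = 0.04110 kg/m³.
(x−vt)²/(4Dt) = (19.85)²/(4 × 0.0465 × 1450) = 1.461; exp(−1.461) = 0.2320.
C = 0.04110 × 0.2320 = 0.00954 kg/m³.

0.00954 kg/m³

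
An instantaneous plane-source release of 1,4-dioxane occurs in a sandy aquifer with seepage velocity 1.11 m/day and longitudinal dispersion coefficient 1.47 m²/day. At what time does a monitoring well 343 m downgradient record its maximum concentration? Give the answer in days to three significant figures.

For the 1D instantaneous-source solution, setting ∂C/∂t = 0 at fixed x gives v²t² + 2Dt − x² = 0, so t = (√(D² + v²x²) − D)/v².
√(D² + v²x²) = √(1.47² + 1.11² × 343²) = 380.7; v² = 1.2321.
t = (380.7 − 1.47)/1.2321 = 308 days (vs. the pure-advection estimate x/v = 309 d).

308 days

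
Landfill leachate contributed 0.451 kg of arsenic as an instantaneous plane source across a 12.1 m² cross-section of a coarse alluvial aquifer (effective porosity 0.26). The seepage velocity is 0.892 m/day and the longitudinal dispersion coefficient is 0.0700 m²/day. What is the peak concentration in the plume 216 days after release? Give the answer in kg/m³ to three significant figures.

0.0104 kg/m³

The peak of an instantaneous 1D plume sits at x = vt; there the Gaussian factor is 1 and C_max = M/(n_e·A·√(4πDt)), where n_e·A is the pore area the mass is dissolved in.
√(4πDt) = √(4π × 0.0700 × 216) = 13.78 m, so C_max = 0.451/(0.26 × 12.1 × 13.78) = 0.0104 kg/m³.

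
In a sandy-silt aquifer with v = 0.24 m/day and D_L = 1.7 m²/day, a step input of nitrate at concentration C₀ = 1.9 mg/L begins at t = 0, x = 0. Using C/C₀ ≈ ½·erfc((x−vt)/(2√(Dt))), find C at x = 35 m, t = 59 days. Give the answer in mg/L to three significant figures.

0.134 mg/L

For a continuous step input, C/C₀ ≈ ½·erfc((x−vt)/(2√(Dt))).
vt = 0.24 × 59 = 14.16 m and 2√(Dt) = 2√(1.7 × 59) = 20.03 m.
Argument (x−vt)/(2√(Dt)) = (35 − 14.16)/20.03 = 1.040; ½·erfc(1.040) = 0.07068.
C = 1.9 × 0.07068 = 0.134 mg/L.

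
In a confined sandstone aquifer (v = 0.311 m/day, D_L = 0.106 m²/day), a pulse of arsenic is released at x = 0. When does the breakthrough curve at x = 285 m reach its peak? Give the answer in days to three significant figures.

915 days

For the 1D instantaneous-source solution, setting ∂C/∂t = 0 at fixed x gives v²t² + 2Dt − x² = 0, so t = (√(D² + v²x²) − D)/v².
√(D² + v²x²) = √(0.106² + 0.311² × 285²) = 88.64; v² = 0.096721.
t = (88.64 − 0.106)/0.096721 = 915 days (vs. the pure-advection estimate x/v = 916 d).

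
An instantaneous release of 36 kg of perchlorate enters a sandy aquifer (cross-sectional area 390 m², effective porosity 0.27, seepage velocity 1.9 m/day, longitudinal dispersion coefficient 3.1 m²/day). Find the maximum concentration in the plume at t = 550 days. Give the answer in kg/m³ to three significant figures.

0.00234 kg/m³

The peak of an instantaneous 1D plume sits at x = vt; there the Gaussian factor is 1 and C_max = M/(n_e·A·√(4πDt)), where n_e·A is the pore area the mass is dissolved in.
√(4πDt) = √(4π × 3.1 × 550) = 146.4 m, so C_max = 36/(0.27 × 390 × 146.4) = 0.00234 kg/m³.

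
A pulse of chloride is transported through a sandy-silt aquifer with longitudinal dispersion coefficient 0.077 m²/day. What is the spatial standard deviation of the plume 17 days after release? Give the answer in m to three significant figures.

Dispersive spreading gives a Gaussian with σ² = 2Dt; advection only shifts the center.
σ = √(2 × 0.077 × 17) = 1.62 m.

1.62 m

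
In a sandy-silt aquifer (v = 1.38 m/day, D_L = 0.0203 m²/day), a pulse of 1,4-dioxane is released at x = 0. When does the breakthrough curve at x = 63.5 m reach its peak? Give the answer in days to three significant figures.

For the 1D instantaneous-source solution, setting ∂C/∂t = 0 at fixed x gives v²t² + 2Dt − x² = 0, so t = (√(D² + v²x²) − D)/v².
√(D² + v²x²) = √(0.0203² + 1.38² × 63.5²) = 87.63; v² = 1.9044.
t = (87.63 − 0.0203)/1.9044 = 46.0 days (vs. the pure-advection estimate x/v = 46.0 d).

46.0 days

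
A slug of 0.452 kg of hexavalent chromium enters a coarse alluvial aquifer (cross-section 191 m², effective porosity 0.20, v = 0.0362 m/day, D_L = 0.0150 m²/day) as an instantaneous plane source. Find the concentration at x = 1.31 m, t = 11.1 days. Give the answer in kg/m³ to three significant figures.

For an instantaneous plane source, C(x,t) = M/(n_e·A·√(4πDt)) · exp(−(x−vt)²/(4Dt)), with n_e·A the pore (flow) area.
Plume center vt = 0.0362 × 11.1 = 0.40182 m, so the well at 1.31 m is 0.90818 m downgradient of the peak.
√(4πDt) = 1.446 m, giving peak height M/(n_e·A·√(4πDt)) = 0.452/(0.20 × 191 × 1.446) = 0.008183 kg/m³.
(x−vt)²/(4Dt) = (0.90818)²/(4 × 0.0150 × 11.1) = 1.238; exp(−1.238) = 0.2900.
C = 0.008183 × 0.2900 = 0.00237 kg/m³.

0.00237 kg/m³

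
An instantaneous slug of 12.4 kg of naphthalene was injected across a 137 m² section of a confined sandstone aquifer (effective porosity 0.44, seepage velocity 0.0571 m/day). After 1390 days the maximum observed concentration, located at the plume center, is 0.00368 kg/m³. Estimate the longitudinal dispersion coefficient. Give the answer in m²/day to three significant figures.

0.179 m²/day

At the plume center C_max = M/(n_e·A·√(4πDt)), so D = M²/(4πt·(n_e·A·C_max)²).
n_e·A·C_max = 0.44 × 137 × 0.00368 = 0.2218 kg/m.
D = 12.4²/(4π × 1390 × 0.2218²) = 0.179 m²/day.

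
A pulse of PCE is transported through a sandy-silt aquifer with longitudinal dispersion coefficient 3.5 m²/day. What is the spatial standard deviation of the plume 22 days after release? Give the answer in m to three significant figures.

12.4 m

Dispersive spreading gives a Gaussian with σ² = 2Dt; advection only shifts the center.
σ = √(2 × 3.5 × 22) = 12.4 m.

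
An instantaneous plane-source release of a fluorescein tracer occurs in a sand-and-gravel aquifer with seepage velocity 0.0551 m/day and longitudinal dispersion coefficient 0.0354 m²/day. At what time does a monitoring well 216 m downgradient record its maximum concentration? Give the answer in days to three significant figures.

3910 days

For the 1D instantaneous-source solution, setting ∂C/∂t = 0 at fixed x gives v²t² + 2Dt − x² = 0, so t = (√(D² + v²x²) − D)/v².
√(D² + v²x²) = √(0.0354² + 0.0551² × 216²) = 11.90; v² = 0.00303601.
t = (11.90 − 0.0354)/0.00303601 = 3910 days (vs. the pure-advection estimate x/v = 3920 d).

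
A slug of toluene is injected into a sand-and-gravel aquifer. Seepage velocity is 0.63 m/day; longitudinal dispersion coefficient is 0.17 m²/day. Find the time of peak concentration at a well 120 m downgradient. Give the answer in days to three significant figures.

190 days

For the 1D instantaneous-source solution, setting ∂C/∂t = 0 at fixed x gives v²t² + 2Dt − x² = 0, so t = (√(D² + v²x²) − D)/v².
√(D² + v²x²) = √(0.17² + 0.63² × 120²) = 75.60; v² = 0.3969.
t = (75.60 − 0.17)/0.3969 = 190 days (vs. the pure-advection estimate x/v = 190 d).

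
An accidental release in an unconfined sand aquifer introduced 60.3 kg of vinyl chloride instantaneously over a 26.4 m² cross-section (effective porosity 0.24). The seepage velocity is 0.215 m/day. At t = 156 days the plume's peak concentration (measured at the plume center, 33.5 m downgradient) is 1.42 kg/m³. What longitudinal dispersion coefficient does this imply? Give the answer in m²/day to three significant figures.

0.0229 m²/day

At the plume center C_max = M/(n_e·A·√(4πDt)), so D = M²/(4πt·(n_e·A·C_max)²).
n_e·A·C_max = 0.24 × 26.4 × 1.42 = 8.997 kg/m.
D = 60.3²/(4π × 156 × 8.997²) = 0.0229 m²/day.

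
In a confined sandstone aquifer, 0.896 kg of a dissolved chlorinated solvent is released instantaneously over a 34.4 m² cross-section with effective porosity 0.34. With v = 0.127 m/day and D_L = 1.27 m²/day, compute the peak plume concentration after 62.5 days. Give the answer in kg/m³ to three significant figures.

The peak of an instantaneous 1D plume sits at x = vt; there the Gaussian factor is 1 and C_max = M/(n_e·A·√(4πDt)), where n_e·A is the pore area the mass is dissolved in.
√(4πDt) = √(4π × 1.27 × 62.5) = 31.58 m, so C_max = 0.896/(0.34 × 34.4 × 31.58) = 0.00243 kg/m³.

0.00243 kg/m³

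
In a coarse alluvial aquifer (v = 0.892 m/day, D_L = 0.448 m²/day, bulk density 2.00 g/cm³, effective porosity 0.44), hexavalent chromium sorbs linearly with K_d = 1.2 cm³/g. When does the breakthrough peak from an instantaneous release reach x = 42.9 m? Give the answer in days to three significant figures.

Retardation factor R = 1 + ρ_b·K_d/n = 1 + 2.00 × 1.2/0.44 = 6.455.
Sorption retards both mechanisms: v_R = v/R = 0.1382 m/day, D_R = D/R = 0.06940 m²/day.
Peak time from v_R²t² + 2D_R t − x² = 0: t = (√(D_R² + v_R²x²) − D_R)/v_R².
√(D_R² + v_R²x²) = √(0.06940² + 0.1382² × 42.9²) = 5.929; v_R² = 0.01910.
t = (5.929 − 0.06940)/0.01910 = 307 days.

307 days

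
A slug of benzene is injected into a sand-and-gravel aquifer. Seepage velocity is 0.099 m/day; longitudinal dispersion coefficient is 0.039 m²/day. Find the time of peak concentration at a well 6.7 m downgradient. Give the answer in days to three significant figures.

For the 1D instantaneous-source solution, setting ∂C/∂t = 0 at fixed x gives v²t² + 2Dt − x² = 0, so t = (√(D² + v²x²) − D)/v².
√(D² + v²x²) = √(0.039² + 0.099² × 6.7²) = 0.6644; v² = 0.009801.
t = (0.6644 − 0.039)/0.009801 = 63.8 days (vs. the pure-advection estimate x/v = 67.7 d).

63.8 days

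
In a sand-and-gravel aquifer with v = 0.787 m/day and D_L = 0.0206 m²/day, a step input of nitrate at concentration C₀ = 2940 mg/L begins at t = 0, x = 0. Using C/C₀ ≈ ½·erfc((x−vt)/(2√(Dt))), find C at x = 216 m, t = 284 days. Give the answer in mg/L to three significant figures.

For a continuous step input, C/C₀ ≈ ½·erfc((x−vt)/(2√(Dt))).
vt = 0.787 × 284 = 223.508 m and 2√(Dt) = 2√(0.0206 × 284) = 4.838 m.
Argument (x−vt)/(2√(Dt)) = (216 − 223.508)/4.838 = -1.552; ½·erfc(-1.552) = 0.9859.
C = 2940 × 0.9859 = 2900 mg/L.

2900 mg/L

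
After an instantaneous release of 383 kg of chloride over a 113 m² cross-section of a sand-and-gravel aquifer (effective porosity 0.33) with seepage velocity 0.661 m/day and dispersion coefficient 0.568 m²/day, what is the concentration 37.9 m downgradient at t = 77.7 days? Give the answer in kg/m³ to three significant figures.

For an instantaneous plane source, C(x,t) = M/(n_e·A·√(4πDt)) · exp(−(x−vt)²/(4Dt)), with n_e·A the pore (flow) area.
Plume center vt = 0.661 × 77.7 = 51.3597 m, so the well at 37.9 m is 13.4597 m upgradient of the peak.
√(4πDt) = 23.55 m, giving peak height M/(n_e·A·√(4πDt)) = 383/(0.33 × 113 × 23.55) = 0.4361 kg/m³.
(x−vt)²/(4Dt) = (-13.4597)²/(4 × 0.568 × 77.7) = 1.026; exp(−1.026) = 0.3584.
C = 0.4361 × 0.3584 = 0.156 kg/m³.

0.156 kg/m³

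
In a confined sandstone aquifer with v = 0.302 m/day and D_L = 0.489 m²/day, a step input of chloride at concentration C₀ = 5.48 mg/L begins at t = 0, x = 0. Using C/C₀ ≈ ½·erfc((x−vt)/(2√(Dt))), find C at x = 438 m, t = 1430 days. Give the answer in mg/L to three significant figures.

For a continuous step input, C/C₀ ≈ ½·erfc((x−vt)/(2√(Dt))).
vt = 0.302 × 1430 = 431.86 m and 2√(Dt) = 2√(0.489 × 1430) = 52.89 m.
Argument (x−vt)/(2√(Dt)) = (438 − 431.86)/52.89 = 0.1161; ½·erfc(0.1161) = 0.4348.
C = 5.48 × 0.4348 = 2.38 mg/L.

2.38 mg/L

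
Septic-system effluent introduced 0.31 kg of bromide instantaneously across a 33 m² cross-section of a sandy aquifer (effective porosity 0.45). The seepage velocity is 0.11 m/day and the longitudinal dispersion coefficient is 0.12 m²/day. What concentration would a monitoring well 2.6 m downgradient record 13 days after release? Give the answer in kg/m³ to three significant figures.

0.00379 kg/m³

For an instantaneous plane source, C(x,t) = M/(n_e·A·√(4πDt)) · exp(−(x−vt)²/(4Dt)), with n_e·A the pore (flow) area.
Plume center vt = 0.11 × 13 = 1.43 m, so the well at 2.6 m is 1.17 m downgradient of the peak.
√(4πDt) = 4.428 m, giving peak height M/(n_e·A·√(4πDt)) = 0.31/(0.45 × 33 × 4.428) = 0.004714 kg/m³.
(x−vt)²/(4Dt) = (1.17)²/(4 × 0.12 × 13) = 0.2194; exp(−0.2194) = 0.8030.
C = 0.004714 × 0.8030 = 0.00379 kg/m³.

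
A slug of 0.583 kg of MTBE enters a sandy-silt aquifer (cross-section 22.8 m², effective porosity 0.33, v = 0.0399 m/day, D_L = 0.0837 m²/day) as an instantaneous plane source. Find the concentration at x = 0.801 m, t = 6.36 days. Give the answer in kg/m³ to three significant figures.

For an instantaneous plane source, C(x,t) = M/(n_e·A·√(4πDt)) · exp(−(x−vt)²/(4Dt)), with n_e·A the pore (flow) area.
Plume center vt = 0.0399 × 6.36 = 0.253764 m, so the well at 0.801 m is 0.547236 m downgradient of the peak.
√(4πDt) = 2.586 m, giving peak height M/(n_e·A·√(4πDt)) = 0.583/(0.33 × 22.8 × 2.586) = 0.02996 kg/m³.
(x−vt)²/(4Dt) = (0.547236)²/(4 × 0.0837 × 6.36) = 0.1406; exp(−0.1406) = 0.8688.
C = 0.02996 × 0.8688 = 0.0260 kg/m³.

0.0260 kg/m³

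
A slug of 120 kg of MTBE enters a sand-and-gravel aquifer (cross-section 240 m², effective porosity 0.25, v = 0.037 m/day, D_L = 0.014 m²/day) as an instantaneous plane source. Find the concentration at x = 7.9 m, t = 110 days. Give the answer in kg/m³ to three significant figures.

For an instantaneous plane source, C(x,t) = M/(n_e·A·√(4πDt)) · exp(−(x−vt)²/(4Dt)), with n_e·A the pore (flow) area.
Plume center vt = 0.037 × 110 = 4.07 m, so the well at 7.9 m is 3.83 m downgradient of the peak.
√(4πDt) = 4.399 m, giving peak height M/(n_e·A·√(4πDt)) = 120/(0.25 × 240 × 4.399) = 0.4546 kg/m³.
(x−vt)²/(4Dt) = (3.83)²/(4 × 0.014 × 110) = 2.381; exp(−2.381) = 0.09246.
C = 0.4546 × 0.09246 = 0.0420 kg/m³.

0.0420 kg/m³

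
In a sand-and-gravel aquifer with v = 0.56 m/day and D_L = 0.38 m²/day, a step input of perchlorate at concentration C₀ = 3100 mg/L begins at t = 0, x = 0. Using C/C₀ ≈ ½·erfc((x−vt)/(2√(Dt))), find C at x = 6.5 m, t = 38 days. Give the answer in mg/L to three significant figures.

3090 mg/L

For a continuous step input, C/C₀ ≈ ½·erfc((x−vt)/(2√(Dt))).
vt = 0.56 × 38 = 21.28 m and 2√(Dt) = 2√(0.38 × 38) = 7.600 m.
Argument (x−vt)/(2√(Dt)) = (6.5 − 21.28)/7.600 = -1.945; ½·erfc(-1.945) = 0.9970.
C = 3100 × 0.9970 = 3090 mg/L.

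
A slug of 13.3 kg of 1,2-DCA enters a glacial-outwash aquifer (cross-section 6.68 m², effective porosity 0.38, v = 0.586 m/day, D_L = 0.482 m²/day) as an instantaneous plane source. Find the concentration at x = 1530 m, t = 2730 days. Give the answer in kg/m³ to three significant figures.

0.0162 kg/m³

For an instantaneous plane source, C(x,t) = M/(n_e·A·√(4πDt)) · exp(−(x−vt)²/(4Dt)), with n_e·A the pore (flow) area.
Plume center vt = 0.586 × 2730 = 1599.78 m, so the well at 1530 m is 69.78 m upgradient of the peak.
√(4πDt) = 128.6 m, giving peak height M/(n_e·A·√(4πDt)) = 13.3/(0.38 × 6.68 × 128.6) = 0.04074 kg/m³.
(x−vt)²/(4Dt) = (-69.78)²/(4 × 0.482 × 2730) = 0.9251; exp(−0.9251) = 0.3965.
C = 0.04074 × 0.3965 = 0.0162 kg/m³.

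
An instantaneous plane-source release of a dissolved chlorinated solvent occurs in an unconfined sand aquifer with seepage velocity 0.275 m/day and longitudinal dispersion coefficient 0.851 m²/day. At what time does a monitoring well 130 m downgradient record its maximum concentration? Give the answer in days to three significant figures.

For the 1D instantaneous-source solution, setting ∂C/∂t = 0 at fixed x gives v²t² + 2Dt − x² = 0, so t = (√(D² + v²x²) − D)/v².
√(D² + v²x²) = √(0.851² + 0.275² × 130²) = 35.76; v² = 0.075625.
t = (35.76 − 0.851)/0.075625 = 462 days (vs. the pure-advection estimate x/v = 473 d).

462 days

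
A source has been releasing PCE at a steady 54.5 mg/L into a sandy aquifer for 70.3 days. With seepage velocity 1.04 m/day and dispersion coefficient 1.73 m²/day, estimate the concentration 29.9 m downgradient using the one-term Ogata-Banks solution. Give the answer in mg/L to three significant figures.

54.3 mg/L

For a continuous step input, C/C₀ ≈ ½·erfc((x−vt)/(2√(Dt))).
vt = 1.04 × 70.3 = 73.112 m and 2√(Dt) = 2√(1.73 × 70.3) = 22.06 m.
Argument (x−vt)/(2√(Dt)) = (29.9 − 73.112)/22.06 = -1.959; ½·erfc(-1.959) = 0.9972.
C = 54.5 × 0.9972 = 54.3 mg/L.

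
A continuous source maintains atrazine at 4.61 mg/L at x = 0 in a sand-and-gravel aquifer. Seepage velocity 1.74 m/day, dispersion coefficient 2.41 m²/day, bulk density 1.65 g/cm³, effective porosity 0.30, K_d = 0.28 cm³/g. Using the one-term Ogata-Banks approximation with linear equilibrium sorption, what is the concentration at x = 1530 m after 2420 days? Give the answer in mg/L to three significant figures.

Retardation factor R = 1 + ρ_b·K_d/n = 1 + 1.65 × 0.28/0.30 = 2.540.
Sorption retards both mechanisms: v_R = v/R = 0.6850 m/day, D_R = D/R = 0.9488 m²/day.
v_R·t = 0.6850 × 2420 = 1657.7 m; 2√(D_R t) = 95.84 m; argument = (1530 − 1657.7)/95.84 = -1.332.
C = C₀ × ½·erfc(-1.332) = 4.61 × 0.9702 = 4.47 mg/L.

4.47 mg/L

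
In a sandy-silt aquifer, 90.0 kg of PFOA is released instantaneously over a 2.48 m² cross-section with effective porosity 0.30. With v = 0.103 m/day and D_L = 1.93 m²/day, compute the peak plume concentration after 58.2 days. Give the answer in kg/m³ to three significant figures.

The peak of an instantaneous 1D plume sits at x = vt; there the Gaussian factor is 1 and C_max = M/(n_e·A·√(4πDt)), where n_e·A is the pore area the mass is dissolved in.
√(4πDt) = √(4π × 1.93 × 58.2) = 37.57 m, so C_max = 90.0/(0.30 × 2.48 × 37.57) = 3.22 kg/m³.

3.22 kg/m³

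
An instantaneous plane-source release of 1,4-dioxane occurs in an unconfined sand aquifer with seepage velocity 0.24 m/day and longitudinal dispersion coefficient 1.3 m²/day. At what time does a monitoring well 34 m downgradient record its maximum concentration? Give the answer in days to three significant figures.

For the 1D instantaneous-source solution, setting ∂C/∂t = 0 at fixed x gives v²t² + 2Dt − x² = 0, so t = (√(D² + v²x²) − D)/v².
√(D² + v²x²) = √(1.3² + 0.24² × 34²) = 8.263; v² = 0.0576.
t = (8.263 − 1.3)/0.0576 = 121 days (vs. the pure-advection estimate x/v = 142 d).

121 days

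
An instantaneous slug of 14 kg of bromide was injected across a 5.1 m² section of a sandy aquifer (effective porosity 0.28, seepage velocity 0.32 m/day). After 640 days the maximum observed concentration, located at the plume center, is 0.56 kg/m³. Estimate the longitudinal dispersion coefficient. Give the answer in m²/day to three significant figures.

At the plume center C_max = M/(n_e·A·√(4πDt)), so D = M²/(4πt·(n_e·A·C_max)²).
n_e·A·C_max = 0.28 × 5.1 × 0.56 = 0.7997 kg/m.
D = 14²/(4π × 640 × 0.7997²) = 0.0381 m²/day.

0.0381 m²/day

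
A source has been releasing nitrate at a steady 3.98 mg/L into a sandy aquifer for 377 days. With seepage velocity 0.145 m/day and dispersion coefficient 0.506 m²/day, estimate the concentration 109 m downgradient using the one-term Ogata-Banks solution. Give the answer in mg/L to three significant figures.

For a continuous step input, C/C₀ ≈ ½·erfc((x−vt)/(2√(Dt))).
vt = 0.145 × 377 = 54.665 m and 2√(Dt) = 2√(0.506 × 377) = 27.62 m.
Argument (x−vt)/(2√(Dt)) = (109 − 54.665)/27.62 = 1.967; ½·erfc(1.967) = 0.002703.
C = 3.98 × 0.002703 = 0.0108 mg/L.

0.0108 mg/L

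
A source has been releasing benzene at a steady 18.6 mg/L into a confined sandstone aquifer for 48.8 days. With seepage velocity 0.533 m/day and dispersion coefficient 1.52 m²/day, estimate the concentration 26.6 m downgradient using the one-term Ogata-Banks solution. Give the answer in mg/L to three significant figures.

For a continuous step input, C/C₀ ≈ ½·erfc((x−vt)/(2√(Dt))).
vt = 0.533 × 48.8 = 26.0104 m and 2√(Dt) = 2√(1.52 × 48.8) = 17.23 m.
Argument (x−vt)/(2√(Dt)) = (26.6 − 26.0104)/17.23 = 0.03422; ½·erfc(0.03422) = 0.4807.
C = 18.6 × 0.4807 = 8.94 mg/L.

8.94 mg/L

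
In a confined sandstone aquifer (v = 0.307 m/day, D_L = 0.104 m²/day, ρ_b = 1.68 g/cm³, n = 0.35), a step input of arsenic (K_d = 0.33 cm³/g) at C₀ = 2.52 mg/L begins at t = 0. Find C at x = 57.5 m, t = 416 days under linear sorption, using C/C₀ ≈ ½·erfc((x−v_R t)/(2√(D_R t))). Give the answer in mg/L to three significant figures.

0.205 mg/L

Retardation factor R = 1 + ρ_b·K_d/n = 1 + 1.68 × 0.33/0.35 = 2.584.
Sorption retards both mechanisms: v_R = v/R = 0.1188 m/day, D_R = D/R = 0.04025 m²/day.
v_R·t = 0.1188 × 416 = 49.4208 m; 2√(D_R t) = 8.184 m; argument = (57.5 − 49.4208)/8.184 = 0.9872.
C = C₀ × ½·erfc(0.9872) = 2.52 × 0.08134 = 0.205 mg/L.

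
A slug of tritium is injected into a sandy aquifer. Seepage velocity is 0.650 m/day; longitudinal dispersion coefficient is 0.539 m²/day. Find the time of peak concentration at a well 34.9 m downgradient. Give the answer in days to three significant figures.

For the 1D instantaneous-source solution, setting ∂C/∂t = 0 at fixed x gives v²t² + 2Dt − x² = 0, so t = (√(D² + v²x²) − D)/v².
√(D² + v²x²) = √(0.539² + 0.650² × 34.9²) = 22.69; v² = 0.4225.
t = (22.69 − 0.539)/0.4225 = 52.4 days (vs. the pure-advection estimate x/v = 53.7 d).

52.4 days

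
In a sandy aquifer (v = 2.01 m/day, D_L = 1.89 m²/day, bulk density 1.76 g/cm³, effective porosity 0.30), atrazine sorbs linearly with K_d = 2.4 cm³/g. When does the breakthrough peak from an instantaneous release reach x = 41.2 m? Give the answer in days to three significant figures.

Retardation factor R = 1 + ρ_b·K_d/n = 1 + 1.76 × 2.4/0.30 = 15.08.
Sorption retards both mechanisms: v_R = v/R = 0.1333 m/day, D_R = D/R = 0.1253 m²/day.
Peak time from v_R²t² + 2D_R t − x² = 0: t = (√(D_R² + v_R²x²) − D_R)/v_R².
√(D_R² + v_R²x²) = √(0.1253² + 0.1333² × 41.2²) = 5.493; v_R² = 0.01777.
t = (5.493 − 0.1253)/0.01777 = 302 days.

302 days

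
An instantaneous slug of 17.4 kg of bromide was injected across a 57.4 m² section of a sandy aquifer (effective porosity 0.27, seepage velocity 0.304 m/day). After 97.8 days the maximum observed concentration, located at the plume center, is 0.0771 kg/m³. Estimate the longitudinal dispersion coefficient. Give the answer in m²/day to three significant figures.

At the plume center C_max = M/(n_e·A·√(4πDt)), so D = M²/(4πt·(n_e·A·C_max)²).
n_e·A·C_max = 0.27 × 57.4 × 0.0771 = 1.195 kg/m.
D = 17.4²/(4π × 97.8 × 1.195²) = 0.173 m²/day.

0.173 m²/day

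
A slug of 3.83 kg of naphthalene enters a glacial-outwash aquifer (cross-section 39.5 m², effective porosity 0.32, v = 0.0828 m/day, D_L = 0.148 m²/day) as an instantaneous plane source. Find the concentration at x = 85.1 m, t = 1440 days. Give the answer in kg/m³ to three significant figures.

For an instantaneous plane source, C(x,t) = M/(n_e·A·√(4πDt)) · exp(−(x−vt)²/(4Dt)), with n_e·A the pore (flow) area.
Plume center vt = 0.0828 × 1440 = 119.232 m, so the well at 85.1 m is 34.132 m upgradient of the peak.
√(4πDt) = 51.75 m, giving peak height M/(n_e·A·√(4πDt)) = 3.83/(0.32 × 39.5 × 51.75) = 0.005855 kg/m³.
(x−vt)²/(4Dt) = (-34.132)²/(4 × 0.148 × 1440) = 1.367; exp(−1.367) = 0.2549.
C = 0.005855 × 0.2549 = 0.00149 kg/m³.

0.00149 kg/m³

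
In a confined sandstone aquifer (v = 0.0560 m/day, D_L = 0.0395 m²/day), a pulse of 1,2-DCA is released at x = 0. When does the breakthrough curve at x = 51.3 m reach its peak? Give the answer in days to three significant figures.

For the 1D instantaneous-source solution, setting ∂C/∂t = 0 at fixed x gives v²t² + 2Dt − x² = 0, so t = (√(D² + v²x²) − D)/v².
√(D² + v²x²) = √(0.0395² + 0.0560² × 51.3²) = 2.873; v² = 0.003136.
t = (2.873 − 0.0395)/0.003136 = 904 days (vs. the pure-advection estimate x/v = 916 d).

904 days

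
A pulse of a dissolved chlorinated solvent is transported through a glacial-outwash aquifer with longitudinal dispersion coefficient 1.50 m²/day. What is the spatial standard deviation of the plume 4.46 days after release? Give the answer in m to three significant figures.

Dispersive spreading gives a Gaussian with σ² = 2Dt; advection only shifts the center.
σ = √(2 × 1.50 × 4.46) = 3.66 m.

3.66 m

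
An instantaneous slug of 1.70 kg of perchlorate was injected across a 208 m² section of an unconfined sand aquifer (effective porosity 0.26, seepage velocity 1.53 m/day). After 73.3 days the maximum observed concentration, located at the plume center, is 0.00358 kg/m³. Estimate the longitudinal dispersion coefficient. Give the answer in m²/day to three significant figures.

At the plume center C_max = M/(n_e·A·√(4πDt)), so D = M²/(4πt·(n_e·A·C_max)²).
n_e·A·C_max = 0.26 × 208 × 0.00358 = 0.1936 kg/m.
D = 1.70²/(4π × 73.3 × 0.1936²) = 0.0837 m²/day.

0.0837 m²/day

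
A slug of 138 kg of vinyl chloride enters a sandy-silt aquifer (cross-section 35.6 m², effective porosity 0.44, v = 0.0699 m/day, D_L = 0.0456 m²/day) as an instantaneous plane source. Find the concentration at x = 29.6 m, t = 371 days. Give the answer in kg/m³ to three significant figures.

0.495 kg/m³

For an instantaneous plane source, C(x,t) = M/(n_e·A·√(4πDt)) · exp(−(x−vt)²/(4Dt)), with n_e·A the pore (flow) area.
Plume center vt = 0.0699 × 371 = 25.9329 m, so the well at 29.6 m is 3.6671 m downgradient of the peak.
√(4πDt) = 14.58 m, giving peak height M/(n_e·A·√(4πDt)) = 138/(0.44 × 35.6 × 14.58) = 0.6043 kg/m³.
(x−vt)²/(4Dt) = (3.6671)²/(4 × 0.0456 × 371) = 0.1987; exp(−0.1987) = 0.8198.
C = 0.6043 × 0.8198 = 0.495 kg/m³.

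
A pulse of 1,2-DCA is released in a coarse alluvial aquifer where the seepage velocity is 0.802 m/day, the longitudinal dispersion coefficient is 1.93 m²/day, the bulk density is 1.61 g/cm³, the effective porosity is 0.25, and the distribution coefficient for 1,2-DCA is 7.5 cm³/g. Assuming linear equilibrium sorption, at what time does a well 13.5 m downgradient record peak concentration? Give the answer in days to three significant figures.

695 days

Retardation factor R = 1 + ρ_b·K_d/n = 1 + 1.61 × 7.5/0.25 = 49.30.
Sorption retards both mechanisms: v_R = v/R = 0.01627 m/day, D_R = D/R = 0.03915 m²/day.
Peak time from v_R²t² + 2D_R t − x² = 0: t = (√(D_R² + v_R²x²) − D_R)/v_R².
√(D_R² + v_R²x²) = √(0.03915² + 0.01627² × 13.5²) = 0.2231; v_R² = 0.0002647.
t = (0.2231 − 0.03915)/0.0002647 = 695 days.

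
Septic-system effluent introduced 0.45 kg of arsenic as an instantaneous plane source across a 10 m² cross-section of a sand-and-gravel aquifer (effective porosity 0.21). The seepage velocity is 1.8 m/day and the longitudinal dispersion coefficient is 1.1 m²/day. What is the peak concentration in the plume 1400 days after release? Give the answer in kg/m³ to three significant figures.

The peak of an instantaneous 1D plume sits at x = vt; there the Gaussian factor is 1 and C_max = M/(n_e·A·√(4πDt)), where n_e·A is the pore area the mass is dissolved in.
√(4πDt) = √(4π × 1.1 × 1400) = 139.1 m, so C_max = 0.45/(0.21 × 10 × 139.1) = 0.00154 kg/m³.

0.00154 kg/m³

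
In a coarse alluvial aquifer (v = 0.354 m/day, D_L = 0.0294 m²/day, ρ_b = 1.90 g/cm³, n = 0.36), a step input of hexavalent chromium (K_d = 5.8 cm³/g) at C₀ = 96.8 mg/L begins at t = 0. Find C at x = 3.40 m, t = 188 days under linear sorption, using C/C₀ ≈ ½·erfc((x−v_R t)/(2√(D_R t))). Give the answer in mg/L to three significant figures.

Retardation factor R = 1 + ρ_b·K_d/n = 1 + 1.90 × 5.8/0.36 = 31.61.
Sorption retards both mechanisms: v_R = v/R = 0.01120 m/day, D_R = D/R = 0.0009301 m²/day.
v_R·t = 0.01120 × 188 = 2.1056 m; 2√(D_R t) = 0.8363 m; argument = (3.40 − 2.1056)/0.8363 = 1.548.
C = C₀ × ½·erfc(1.548) = 96.8 × 0.01429 = 1.38 mg/L.

1.38 mg/L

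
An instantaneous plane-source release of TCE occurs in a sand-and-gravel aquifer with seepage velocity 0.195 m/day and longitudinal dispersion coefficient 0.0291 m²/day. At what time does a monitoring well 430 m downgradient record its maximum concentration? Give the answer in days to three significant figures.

2200 days

For the 1D instantaneous-source solution, setting ∂C/∂t = 0 at fixed x gives v²t² + 2Dt − x² = 0, so t = (√(D² + v²x²) − D)/v².
√(D² + v²x²) = √(0.0291² + 0.195² × 430²) = 83.85; v² = 0.038025.
t = (83.85 − 0.0291)/0.038025 = 2200 days (vs. the pure-advection estimate x/v = 2210 d).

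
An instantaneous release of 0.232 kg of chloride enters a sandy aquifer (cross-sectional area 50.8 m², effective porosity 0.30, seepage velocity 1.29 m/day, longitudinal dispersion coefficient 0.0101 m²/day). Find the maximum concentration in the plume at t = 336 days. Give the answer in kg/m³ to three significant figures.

0.00233 kg/m³

The peak of an instantaneous 1D plume sits at x = vt; there the Gaussian factor is 1 and C_max = M/(n_e·A·√(4πDt)), where n_e·A is the pore area the mass is dissolved in.
√(4πDt) = √(4π × 0.0101 × 336) = 6.530 m, so C_max = 0.232/(0.30 × 50.8 × 6.530) = 0.00233 kg/m³.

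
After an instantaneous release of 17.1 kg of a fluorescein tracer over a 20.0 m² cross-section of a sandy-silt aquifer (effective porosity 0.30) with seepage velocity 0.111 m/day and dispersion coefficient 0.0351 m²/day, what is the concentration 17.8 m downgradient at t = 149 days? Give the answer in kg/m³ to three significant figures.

For an instantaneous plane source, C(x,t) = M/(n_e·A·√(4πDt)) · exp(−(x−vt)²/(4Dt)), with n_e·A the pore (flow) area.
Plume center vt = 0.111 × 149 = 16.539 m, so the well at 17.8 m is 1.261 m downgradient of the peak.
√(4πDt) = 8.107 m, giving peak height M/(n_e·A·√(4πDt)) = 17.1/(0.30 × 20.0 × 8.107) = 0.3515 kg/m³.
(x−vt)²/(4Dt) = (1.261)²/(4 × 0.0351 × 149) = 0.07601; exp(−0.07601) = 0.9268.
C = 0.3515 × 0.9268 = 0.326 kg/m³.

0.326 kg/m³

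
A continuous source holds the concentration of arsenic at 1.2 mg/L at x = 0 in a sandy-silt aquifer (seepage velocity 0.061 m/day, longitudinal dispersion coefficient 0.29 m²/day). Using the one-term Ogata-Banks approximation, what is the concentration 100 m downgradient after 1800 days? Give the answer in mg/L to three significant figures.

0.743 mg/L

For a continuous step input, C/C₀ ≈ ½·erfc((x−vt)/(2√(Dt))).
vt = 0.061 × 1800 = 109.8 m and 2√(Dt) = 2√(0.29 × 1800) = 45.69 m.
Argument (x−vt)/(2√(Dt)) = (100 − 109.8)/45.69 = -0.2145; ½·erfc(-0.2145) = 0.6192.
C = 1.2 × 0.6192 = 0.743 mg/L.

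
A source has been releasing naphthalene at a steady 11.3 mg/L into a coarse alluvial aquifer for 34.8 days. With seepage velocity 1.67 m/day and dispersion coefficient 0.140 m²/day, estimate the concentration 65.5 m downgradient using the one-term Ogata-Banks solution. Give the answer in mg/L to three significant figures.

0.102 mg/L

For a continuous step input, C/C₀ ≈ ½·erfc((x−vt)/(2√(Dt))).
vt = 1.67 × 34.8 = 58.116 m and 2√(Dt) = 2√(0.140 × 34.8) = 4.415 m.
Argument (x−vt)/(2√(Dt)) = (65.5 − 58.116)/4.415 = 1.672; ½·erfc(1.672) = 0.009026.
C = 11.3 × 0.009026 = 0.102 mg/L.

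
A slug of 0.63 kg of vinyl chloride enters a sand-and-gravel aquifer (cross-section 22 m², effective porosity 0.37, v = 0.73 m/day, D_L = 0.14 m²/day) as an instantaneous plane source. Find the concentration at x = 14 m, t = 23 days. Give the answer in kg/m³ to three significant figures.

For an instantaneous plane source, C(x,t) = M/(n_e·A·√(4πDt)) · exp(−(x−vt)²/(4Dt)), with n_e·A the pore (flow) area.
Plume center vt = 0.73 × 23 = 16.79 m, so the well at 14 m is 2.79 m upgradient of the peak.
√(4πDt) = 6.361 m, giving peak height M/(n_e·A·√(4πDt)) = 0.63/(0.37 × 22 × 6.361) = 0.01217 kg/m³.
(x−vt)²/(4Dt) = (-2.79)²/(4 × 0.14 × 23) = 0.6044; exp(−0.6044) = 0.5464.
C = 0.01217 × 0.5464 = 0.00665 kg/m³.

0.00665 kg/m³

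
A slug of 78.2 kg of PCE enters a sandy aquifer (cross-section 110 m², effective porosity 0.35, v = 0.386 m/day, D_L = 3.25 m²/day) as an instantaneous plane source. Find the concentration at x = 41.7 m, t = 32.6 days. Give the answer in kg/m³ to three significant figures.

For an instantaneous plane source, C(x,t) = M/(n_e·A·√(4πDt)) · exp(−(x−vt)²/(4Dt)), with n_e·A the pore (flow) area.
Plume center vt = 0.386 × 32.6 = 12.5836 m, so the well at 41.7 m is 29.1164 m downgradient of the peak.
√(4πDt) = 36.49 m, giving peak height M/(n_e·A·√(4πDt)) = 78.2/(0.35 × 110 × 36.49) = 0.05566 kg/m³.
(x−vt)²/(4Dt) = (29.1164)²/(4 × 3.25 × 32.6) = 2.000; exp(−2.000) = 0.1353.
C = 0.05566 × 0.1353 = 0.00753 kg/m³.

0.00753 kg/m³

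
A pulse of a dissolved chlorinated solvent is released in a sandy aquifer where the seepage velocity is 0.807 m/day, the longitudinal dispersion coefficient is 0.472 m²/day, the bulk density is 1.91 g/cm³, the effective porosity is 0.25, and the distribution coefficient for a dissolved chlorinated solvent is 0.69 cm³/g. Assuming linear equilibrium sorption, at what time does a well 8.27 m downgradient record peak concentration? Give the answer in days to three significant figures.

59.9 days

Retardation factor R = 1 + ρ_b·K_d/n = 1 + 1.91 × 0.69/0.25 = 6.272.
Sorption retards both mechanisms: v_R = v/R = 0.1287 m/day, D_R = D/R = 0.07526 m²/day.
Peak time from v_R²t² + 2D_R t − x² = 0: t = (√(D_R² + v_R²x²) − D_R)/v_R².
√(D_R² + v_R²x²) = √(0.07526² + 0.1287² × 8.27²) = 1.067; v_R² = 0.01656.
t = (1.067 − 0.07526)/0.01656 = 59.9 days.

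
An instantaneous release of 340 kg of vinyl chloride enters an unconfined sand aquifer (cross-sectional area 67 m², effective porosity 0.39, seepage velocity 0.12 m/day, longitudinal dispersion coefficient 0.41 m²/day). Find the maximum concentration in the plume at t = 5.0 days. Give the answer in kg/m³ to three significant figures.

The peak of an instantaneous 1D plume sits at x = vt; there the Gaussian factor is 1 and C_max = M/(n_e·A·√(4πDt)), where n_e·A is the pore area the mass is dissolved in.
√(4πDt) = √(4π × 0.41 × 5.0) = 5.076 m, so C_max = 340/(0.39 × 67 × 5.076) = 2.56 kg/m³.

2.56 kg/m³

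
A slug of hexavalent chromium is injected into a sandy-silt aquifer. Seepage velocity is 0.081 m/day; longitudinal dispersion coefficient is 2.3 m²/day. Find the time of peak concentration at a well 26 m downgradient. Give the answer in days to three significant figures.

For the 1D instantaneous-source solution, setting ∂C/∂t = 0 at fixed x gives v²t² + 2Dt − x² = 0, so t = (√(D² + v²x²) − D)/v².
√(D² + v²x²) = √(2.3² + 0.081² × 26²) = 3.119; v² = 0.006561.
t = (3.119 − 2.3)/0.006561 = 125 days (vs. the pure-advection estimate x/v = 321 d).

125 days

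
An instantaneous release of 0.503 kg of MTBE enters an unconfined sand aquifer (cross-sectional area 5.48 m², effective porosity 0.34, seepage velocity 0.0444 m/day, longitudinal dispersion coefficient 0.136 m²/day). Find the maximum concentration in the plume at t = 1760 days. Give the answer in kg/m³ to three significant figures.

0.00492 kg/m³

The peak of an instantaneous 1D plume sits at x = vt; there the Gaussian factor is 1 and C_max = M/(n_e·A·√(4πDt)), where n_e·A is the pore area the mass is dissolved in.
√(4πDt) = √(4π × 0.136 × 1760) = 54.84 m, so C_max = 0.503/(0.34 × 5.48 × 54.84) = 0.00492 kg/m³.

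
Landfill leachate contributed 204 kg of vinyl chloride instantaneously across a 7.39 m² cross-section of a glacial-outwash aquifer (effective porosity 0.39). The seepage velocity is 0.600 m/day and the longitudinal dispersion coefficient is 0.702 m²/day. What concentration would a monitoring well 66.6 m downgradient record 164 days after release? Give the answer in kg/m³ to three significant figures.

0.207 kg/m³

For an instantaneous plane source, C(x,t) = M/(n_e·A·√(4πDt)) · exp(−(x−vt)²/(4Dt)), with n_e·A the pore (flow) area.
Plume center vt = 0.600 × 164 = 98.4 m, so the well at 66.6 m is 31.8 m upgradient of the peak.
√(4πDt) = 38.04 m, giving peak height M/(n_e·A·√(4πDt)) = 204/(0.39 × 7.39 × 38.04) = 1.861 kg/m³.
(x−vt)²/(4Dt) = (-31.8)²/(4 × 0.702 × 164) = 2.196; exp(−2.196) = 0.1112.
C = 1.861 × 0.1112 = 0.207 kg/m³.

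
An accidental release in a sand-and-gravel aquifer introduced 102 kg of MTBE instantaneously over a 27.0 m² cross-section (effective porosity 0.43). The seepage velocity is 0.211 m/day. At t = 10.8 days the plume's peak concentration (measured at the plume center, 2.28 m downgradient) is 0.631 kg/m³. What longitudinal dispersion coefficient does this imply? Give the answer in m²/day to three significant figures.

1.43 m²/day

At the plume center C_max = M/(n_e·A·√(4πDt)), so D = M²/(4πt·(n_e·A·C_max)²).
n_e·A·C_max = 0.43 × 27.0 × 0.631 = 7.326 kg/m.
D = 102²/(4π × 10.8 × 7.326²) = 1.43 m²/day.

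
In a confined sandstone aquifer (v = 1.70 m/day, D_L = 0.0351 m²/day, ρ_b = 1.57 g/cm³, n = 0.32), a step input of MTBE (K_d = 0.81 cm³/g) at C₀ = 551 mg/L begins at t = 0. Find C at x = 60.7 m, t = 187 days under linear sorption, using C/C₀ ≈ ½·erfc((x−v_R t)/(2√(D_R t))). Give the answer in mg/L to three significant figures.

Retardation factor R = 1 + ρ_b·K_d/n = 1 + 1.57 × 0.81/0.32 = 4.974.
Sorption retards both mechanisms: v_R = v/R = 0.3418 m/day, D_R = D/R = 0.007057 m²/day.
v_R·t = 0.3418 × 187 = 63.9166 m; 2√(D_R t) = 2.298 m; argument = (60.7 − 63.9166)/2.298 = -1.400.
C = C₀ × ½·erfc(-1.400) = 551 × 0.9761 = 538 mg/L.

538 mg/L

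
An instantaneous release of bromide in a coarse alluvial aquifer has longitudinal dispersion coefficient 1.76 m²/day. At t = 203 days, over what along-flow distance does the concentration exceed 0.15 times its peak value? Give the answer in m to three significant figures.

The plume is Gaussian with σ = √(2Dt) = √(2 × 1.76 × 203) = 26.73 m.
C/C_peak = exp(−Δx²/(2σ²)) = 0.15 ⇒ Δx = σ·√(−2 ln 0.15) = 26.73 × 1.948 = 52.07 m.
Width = 2Δx = 104 m.

104 m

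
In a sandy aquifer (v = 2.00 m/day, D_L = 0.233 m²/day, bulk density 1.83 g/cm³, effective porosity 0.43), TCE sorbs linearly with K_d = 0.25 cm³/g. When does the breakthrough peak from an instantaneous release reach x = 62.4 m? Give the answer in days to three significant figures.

64.3 days

Retardation factor R = 1 + ρ_b·K_d/n = 1 + 1.83 × 0.25/0.43 = 2.064.
Sorption retards both mechanisms: v_R = v/R = 0.9690 m/day, D_R = D/R = 0.1129 m²/day.
Peak time from v_R²t² + 2D_R t − x² = 0: t = (√(D_R² + v_R²x²) − D_R)/v_R².
√(D_R² + v_R²x²) = √(0.1129² + 0.9690² × 62.4²) = 60.47; v_R² = 0.9390.
t = (60.47 − 0.1129)/0.9390 = 64.3 days.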